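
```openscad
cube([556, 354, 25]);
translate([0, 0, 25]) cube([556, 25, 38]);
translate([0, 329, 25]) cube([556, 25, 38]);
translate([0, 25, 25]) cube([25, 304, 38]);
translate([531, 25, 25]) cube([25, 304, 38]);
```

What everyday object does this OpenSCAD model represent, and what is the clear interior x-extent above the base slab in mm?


An open box. The internal width is 506 mm.

A 556×354 base slab with four walls standing on it — an open box. The base is 556 mm wide and the walls are 25 mm thick, so the internal width is 556 − 2 × 25 = 506 mm.


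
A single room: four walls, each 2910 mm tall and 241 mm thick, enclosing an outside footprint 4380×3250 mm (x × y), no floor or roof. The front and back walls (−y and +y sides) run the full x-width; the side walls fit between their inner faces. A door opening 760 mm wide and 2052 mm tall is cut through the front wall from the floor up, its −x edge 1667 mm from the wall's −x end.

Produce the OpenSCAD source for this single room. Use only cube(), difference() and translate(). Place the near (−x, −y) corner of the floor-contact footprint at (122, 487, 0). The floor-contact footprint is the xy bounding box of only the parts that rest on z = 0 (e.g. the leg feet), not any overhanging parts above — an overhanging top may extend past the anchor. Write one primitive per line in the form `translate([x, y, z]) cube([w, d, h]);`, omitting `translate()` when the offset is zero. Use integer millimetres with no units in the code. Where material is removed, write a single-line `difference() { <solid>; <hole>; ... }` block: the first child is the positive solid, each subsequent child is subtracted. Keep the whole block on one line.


difference() { translate([122, 487, 0]) cube([4380, 241, 2910]); translate([1789, 487, 0]) cube([760, 241, 2052]); }
translate([122, 3496, 0]) cube([4380, 241, 2910]);
translate([122, 728, 0]) cube([241, 2768, 2910]);
translate([4261, 728, 0]) cube([241, 2768, 2910]);


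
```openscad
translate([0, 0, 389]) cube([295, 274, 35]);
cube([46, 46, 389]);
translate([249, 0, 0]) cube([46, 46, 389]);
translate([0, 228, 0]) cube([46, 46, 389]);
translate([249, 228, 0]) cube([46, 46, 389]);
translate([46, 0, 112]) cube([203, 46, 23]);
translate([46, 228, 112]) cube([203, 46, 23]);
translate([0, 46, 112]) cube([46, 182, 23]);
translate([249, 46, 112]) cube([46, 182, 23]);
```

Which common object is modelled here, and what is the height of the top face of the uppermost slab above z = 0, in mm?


A stool. The seat height is 424 mm.

A 295×274×35 slab at z = 389 on four corner posts — a stool. The seat top is 389 + 35 = 424 mm.


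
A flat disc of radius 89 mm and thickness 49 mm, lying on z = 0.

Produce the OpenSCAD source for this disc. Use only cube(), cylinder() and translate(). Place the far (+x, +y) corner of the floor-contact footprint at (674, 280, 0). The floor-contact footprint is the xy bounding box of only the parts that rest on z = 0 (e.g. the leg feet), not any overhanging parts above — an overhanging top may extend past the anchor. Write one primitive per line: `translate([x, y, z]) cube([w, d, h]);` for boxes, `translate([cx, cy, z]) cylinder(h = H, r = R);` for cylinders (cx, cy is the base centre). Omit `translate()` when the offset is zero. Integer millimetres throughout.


translate([585, 191, 0]) cylinder(h = 49, r = 89);


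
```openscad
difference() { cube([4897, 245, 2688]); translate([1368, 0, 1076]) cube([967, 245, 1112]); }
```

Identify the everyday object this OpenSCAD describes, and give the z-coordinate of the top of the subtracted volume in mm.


A wall with a window opening. The window head height is 2188 mm.

A wall with a rectangular opening subtracted — a window. Sill at z = 1076, opening 1112 mm tall, so the head is at 1076 + 1112 = 2188 mm.


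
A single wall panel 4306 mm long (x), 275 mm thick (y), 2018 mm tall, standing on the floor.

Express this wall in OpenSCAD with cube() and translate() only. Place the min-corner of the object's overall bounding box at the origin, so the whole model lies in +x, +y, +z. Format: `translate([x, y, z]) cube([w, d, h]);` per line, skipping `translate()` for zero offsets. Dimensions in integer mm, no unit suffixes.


cube([4306, 275, 2018]);


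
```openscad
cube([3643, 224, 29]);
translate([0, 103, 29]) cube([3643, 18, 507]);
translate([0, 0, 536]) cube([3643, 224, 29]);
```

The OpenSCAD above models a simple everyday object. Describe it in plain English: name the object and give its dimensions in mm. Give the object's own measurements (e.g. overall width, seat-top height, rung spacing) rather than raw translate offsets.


An I-beam lying along x, 3643 mm long. Overall section height 565 mm. Two flanges 224 mm wide (y) and 29 mm thick, one on the floor and one at the top; a web 18 mm thick runs between them, centred on the flange width.


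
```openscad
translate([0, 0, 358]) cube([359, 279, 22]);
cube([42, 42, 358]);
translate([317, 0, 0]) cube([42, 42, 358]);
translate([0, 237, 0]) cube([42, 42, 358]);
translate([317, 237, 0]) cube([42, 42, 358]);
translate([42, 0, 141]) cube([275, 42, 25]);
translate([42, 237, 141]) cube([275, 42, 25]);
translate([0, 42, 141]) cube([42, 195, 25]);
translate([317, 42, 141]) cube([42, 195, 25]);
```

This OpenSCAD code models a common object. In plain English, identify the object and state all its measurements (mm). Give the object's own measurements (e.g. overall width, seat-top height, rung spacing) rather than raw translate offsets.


A four-legged stool. The seat is a 359×279×22 mm slab whose top surface is at z = 380 mm; four square legs, each 42×42 mm in cross-section, run from the floor (z = 0) to the underside of the seat, each flush with a corner of the seat. Four stretchers, 42 mm wide and 25 mm tall, connect adjacent legs with their undersides at z = 141 mm, each running between the inner faces of the legs it joins and aligned with the legs' outer faces on the other axis.


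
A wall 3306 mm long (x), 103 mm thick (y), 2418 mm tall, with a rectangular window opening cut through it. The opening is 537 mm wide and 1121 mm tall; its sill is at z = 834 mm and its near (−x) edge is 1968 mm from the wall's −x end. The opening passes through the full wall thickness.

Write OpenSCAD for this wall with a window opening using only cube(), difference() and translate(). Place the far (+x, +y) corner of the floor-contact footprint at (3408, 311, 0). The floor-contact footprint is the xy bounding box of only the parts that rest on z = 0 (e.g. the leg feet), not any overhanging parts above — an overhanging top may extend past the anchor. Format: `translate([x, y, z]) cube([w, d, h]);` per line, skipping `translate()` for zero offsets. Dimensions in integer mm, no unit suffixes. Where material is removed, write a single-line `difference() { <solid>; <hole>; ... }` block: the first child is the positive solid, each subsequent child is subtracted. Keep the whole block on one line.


difference() { translate([102, 208, 0]) cube([3306, 103, 2418]); translate([2070, 208, 834]) cube([537, 103, 1121]); }


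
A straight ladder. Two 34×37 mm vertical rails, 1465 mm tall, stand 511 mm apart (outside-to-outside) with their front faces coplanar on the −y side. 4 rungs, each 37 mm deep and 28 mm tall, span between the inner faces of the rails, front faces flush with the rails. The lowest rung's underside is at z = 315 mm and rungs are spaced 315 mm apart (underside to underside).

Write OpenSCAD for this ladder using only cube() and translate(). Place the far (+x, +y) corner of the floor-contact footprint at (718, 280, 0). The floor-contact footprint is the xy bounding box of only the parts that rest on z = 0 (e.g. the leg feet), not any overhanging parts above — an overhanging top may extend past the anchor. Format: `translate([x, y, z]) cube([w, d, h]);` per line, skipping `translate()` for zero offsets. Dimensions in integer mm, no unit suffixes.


translate([207, 243, 0]) cube([34, 37, 1465]);
translate([684, 243, 0]) cube([34, 37, 1465]);
translate([241, 243, 315]) cube([443, 37, 28]);
translate([241, 243, 630]) cube([443, 37, 28]);
translate([241, 243, 945]) cube([443, 37, 28]);
translate([241, 243, 1260]) cube([443, 37, 28]);


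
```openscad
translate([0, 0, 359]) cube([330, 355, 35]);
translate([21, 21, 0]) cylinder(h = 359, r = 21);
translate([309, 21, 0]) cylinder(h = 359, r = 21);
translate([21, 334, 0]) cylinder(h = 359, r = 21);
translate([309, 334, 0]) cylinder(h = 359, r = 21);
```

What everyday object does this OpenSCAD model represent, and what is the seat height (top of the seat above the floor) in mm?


A stool. The seat height is 394 mm.

A 330×355×35 slab at z = 359 on four corner cylinders — a stool. The seat top is 359 + 35 = 394 mm.


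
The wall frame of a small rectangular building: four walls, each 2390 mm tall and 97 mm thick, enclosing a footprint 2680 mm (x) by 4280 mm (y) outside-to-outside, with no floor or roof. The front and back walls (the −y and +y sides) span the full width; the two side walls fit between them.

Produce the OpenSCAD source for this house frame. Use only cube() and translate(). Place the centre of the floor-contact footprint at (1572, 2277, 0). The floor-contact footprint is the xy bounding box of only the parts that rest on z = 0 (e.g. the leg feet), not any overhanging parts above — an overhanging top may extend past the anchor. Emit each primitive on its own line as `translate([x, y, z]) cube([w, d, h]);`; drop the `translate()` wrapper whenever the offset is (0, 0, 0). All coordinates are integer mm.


translate([232, 137, 0]) cube([2680, 97, 2390]);
translate([232, 4320, 0]) cube([2680, 97, 2390]);
translate([232, 234, 0]) cube([97, 4086, 2390]);
translate([2815, 234, 0]) cube([97, 4086, 2390]);


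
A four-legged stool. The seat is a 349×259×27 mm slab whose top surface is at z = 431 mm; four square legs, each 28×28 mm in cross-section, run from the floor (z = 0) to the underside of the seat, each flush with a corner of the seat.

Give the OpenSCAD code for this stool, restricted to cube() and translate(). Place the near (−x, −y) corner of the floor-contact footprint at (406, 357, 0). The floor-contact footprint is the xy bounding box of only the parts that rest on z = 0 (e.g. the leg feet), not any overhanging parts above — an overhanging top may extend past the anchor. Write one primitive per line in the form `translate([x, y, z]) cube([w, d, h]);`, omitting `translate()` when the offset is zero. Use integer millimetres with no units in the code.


translate([406, 357, 404]) cube([349, 259, 27]);
translate([406, 357, 0]) cube([28, 28, 404]);
translate([727, 357, 0]) cube([28, 28, 404]);
translate([406, 588, 0]) cube([28, 28, 404]);
translate([727, 588, 0]) cube([28, 28, 404]);


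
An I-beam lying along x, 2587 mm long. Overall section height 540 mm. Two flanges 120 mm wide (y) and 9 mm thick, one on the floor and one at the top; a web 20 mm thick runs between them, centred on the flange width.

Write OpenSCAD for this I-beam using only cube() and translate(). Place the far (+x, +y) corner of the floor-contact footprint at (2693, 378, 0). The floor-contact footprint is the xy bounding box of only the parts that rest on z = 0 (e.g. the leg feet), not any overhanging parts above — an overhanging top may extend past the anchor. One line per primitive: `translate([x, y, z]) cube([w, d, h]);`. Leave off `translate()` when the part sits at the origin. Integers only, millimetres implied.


translate([106, 258, 0]) cube([2587, 120, 9]);
translate([106, 308, 9]) cube([2587, 20, 522]);
translate([106, 258, 531]) cube([2587, 120, 9]);


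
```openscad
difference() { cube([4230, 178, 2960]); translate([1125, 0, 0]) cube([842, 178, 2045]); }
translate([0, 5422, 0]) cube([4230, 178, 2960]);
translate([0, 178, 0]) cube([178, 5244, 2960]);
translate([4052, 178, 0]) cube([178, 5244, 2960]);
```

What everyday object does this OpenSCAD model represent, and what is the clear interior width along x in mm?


A single room. The interior width is 3874 mm.

Four walls enclosing a rectangle with a door in the front wall — a room. Outside width 4230 minus two 178 mm walls gives 3874 mm.


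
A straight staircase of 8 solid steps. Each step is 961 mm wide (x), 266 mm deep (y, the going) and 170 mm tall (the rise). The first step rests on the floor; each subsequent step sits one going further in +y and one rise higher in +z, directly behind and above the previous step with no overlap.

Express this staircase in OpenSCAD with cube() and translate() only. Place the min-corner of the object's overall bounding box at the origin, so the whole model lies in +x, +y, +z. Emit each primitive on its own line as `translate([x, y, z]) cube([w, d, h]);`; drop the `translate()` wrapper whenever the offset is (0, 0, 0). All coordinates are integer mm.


cube([961, 266, 170]);
translate([0, 266, 170]) cube([961, 266, 170]);
translate([0, 532, 340]) cube([961, 266, 170]);
translate([0, 798, 510]) cube([961, 266, 170]);
translate([0, 1064, 680]) cube([961, 266, 170]);
translate([0, 1330, 850]) cube([961, 266, 170]);
translate([0, 1596, 1020]) cube([961, 266, 170]);
translate([0, 1862, 1190]) cube([961, 266, 170]);


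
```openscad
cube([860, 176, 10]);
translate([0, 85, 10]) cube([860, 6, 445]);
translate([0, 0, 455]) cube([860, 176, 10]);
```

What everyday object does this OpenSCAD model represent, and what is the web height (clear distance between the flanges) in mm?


An I-beam. The web height is 445 mm.

Two wide flanges with a thin centred web — an I-beam. Overall 465 mm minus two 10 mm flanges gives a web of 465 − 2·10 = 445 mm.


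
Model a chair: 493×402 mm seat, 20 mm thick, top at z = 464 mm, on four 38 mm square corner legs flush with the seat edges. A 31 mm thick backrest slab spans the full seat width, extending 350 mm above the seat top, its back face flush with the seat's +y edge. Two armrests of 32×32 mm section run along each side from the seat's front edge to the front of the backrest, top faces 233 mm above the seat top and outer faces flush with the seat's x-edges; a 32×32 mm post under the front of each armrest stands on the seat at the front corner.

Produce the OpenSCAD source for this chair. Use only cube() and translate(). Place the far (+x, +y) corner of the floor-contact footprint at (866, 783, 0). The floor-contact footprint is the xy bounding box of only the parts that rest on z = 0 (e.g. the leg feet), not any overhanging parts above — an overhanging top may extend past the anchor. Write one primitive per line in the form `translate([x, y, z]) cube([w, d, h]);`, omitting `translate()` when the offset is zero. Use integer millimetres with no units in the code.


// leg_h = 464 - 20 = 444
// arm post h = 233 - 32 = 201
translate([373, 381, 444]) cube([493, 402, 20]);
translate([373, 381, 0]) cube([38, 38, 444]);
translate([828, 381, 0]) cube([38, 38, 444]);
translate([373, 745, 0]) cube([38, 38, 444]);
translate([828, 745, 0]) cube([38, 38, 444]);
translate([373, 752, 464]) cube([493, 31, 350]);
translate([373, 381, 665]) cube([32, 371, 32]);
translate([834, 381, 665]) cube([32, 371, 32]);
translate([373, 381, 464]) cube([32, 32, 201]);
translate([834, 381, 464]) cube([32, 32, 201]);


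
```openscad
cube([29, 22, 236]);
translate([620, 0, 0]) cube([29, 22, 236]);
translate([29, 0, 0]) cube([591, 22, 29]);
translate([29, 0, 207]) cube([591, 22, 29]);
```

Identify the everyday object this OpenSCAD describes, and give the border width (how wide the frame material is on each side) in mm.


A picture frame. The border width is 29 mm.

Four thin pieces enclosing a rectangular opening — a picture frame. The two full-height stiles are 236 mm tall; the top rail sits at z = 207 and is 29 mm tall, so the border above the opening is 236 − 207 = 29 mm, matching the stile x-width.


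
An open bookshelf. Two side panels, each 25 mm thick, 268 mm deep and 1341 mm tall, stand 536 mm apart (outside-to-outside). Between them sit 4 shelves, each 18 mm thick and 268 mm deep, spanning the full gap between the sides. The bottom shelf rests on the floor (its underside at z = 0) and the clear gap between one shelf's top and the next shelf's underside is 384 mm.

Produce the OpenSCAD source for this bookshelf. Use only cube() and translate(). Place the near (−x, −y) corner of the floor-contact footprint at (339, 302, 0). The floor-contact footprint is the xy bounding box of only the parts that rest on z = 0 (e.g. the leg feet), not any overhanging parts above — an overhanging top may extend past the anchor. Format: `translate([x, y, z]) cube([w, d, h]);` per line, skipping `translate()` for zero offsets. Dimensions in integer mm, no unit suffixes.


translate([339, 302, 0]) cube([25, 268, 1341]);
translate([850, 302, 0]) cube([25, 268, 1341]);
translate([364, 302, 0]) cube([486, 268, 18]);
translate([364, 302, 402]) cube([486, 268, 18]);
translate([364, 302, 804]) cube([486, 268, 18]);
translate([364, 302, 1206]) cube([486, 268, 18]);


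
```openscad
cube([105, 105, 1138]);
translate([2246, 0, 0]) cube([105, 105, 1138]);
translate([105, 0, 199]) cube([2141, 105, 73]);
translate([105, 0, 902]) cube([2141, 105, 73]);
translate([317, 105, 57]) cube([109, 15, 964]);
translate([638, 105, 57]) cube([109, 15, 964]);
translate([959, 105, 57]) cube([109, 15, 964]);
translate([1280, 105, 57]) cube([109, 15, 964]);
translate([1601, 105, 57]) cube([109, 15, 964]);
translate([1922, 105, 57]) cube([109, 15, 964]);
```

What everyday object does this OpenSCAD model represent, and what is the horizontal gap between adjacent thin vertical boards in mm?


A fence section. The picket gap is 212 mm.

Two posts, two rails, 6 pickets — a fence section. Span 2141 mm holds 6 pickets of 109 mm with 7 equal gaps: ⌊(2141 − 6·109) / 7⌋ = 212 mm.


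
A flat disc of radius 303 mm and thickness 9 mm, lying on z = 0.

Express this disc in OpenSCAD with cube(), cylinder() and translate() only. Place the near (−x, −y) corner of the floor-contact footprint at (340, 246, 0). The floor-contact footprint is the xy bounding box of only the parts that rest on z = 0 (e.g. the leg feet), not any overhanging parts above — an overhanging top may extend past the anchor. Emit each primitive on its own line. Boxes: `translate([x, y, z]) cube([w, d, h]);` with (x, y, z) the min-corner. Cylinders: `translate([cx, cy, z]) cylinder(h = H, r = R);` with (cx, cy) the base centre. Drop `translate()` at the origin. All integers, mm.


translate([643, 549, 0]) cylinder(h = 9, r = 303);


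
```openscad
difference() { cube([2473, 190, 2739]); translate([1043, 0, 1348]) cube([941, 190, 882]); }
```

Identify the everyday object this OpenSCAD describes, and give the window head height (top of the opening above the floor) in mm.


A wall with a window opening. The window head height is 2230 mm.

A wall with a rectangular opening subtracted — a window. Sill at z = 1348, opening 882 mm tall, so the head is at 1348 + 882 = 2230 mm.


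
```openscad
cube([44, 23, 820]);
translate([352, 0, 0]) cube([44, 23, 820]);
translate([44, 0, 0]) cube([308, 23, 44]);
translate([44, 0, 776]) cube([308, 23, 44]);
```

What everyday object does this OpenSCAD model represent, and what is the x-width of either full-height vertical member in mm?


A picture frame. The border width is 44 mm.

Four thin pieces enclosing a rectangular opening — a picture frame. The two full-height stiles are 820 mm tall; the top rail sits at z = 776 and is 44 mm tall, so the border above the opening is 820 − 776 = 44 mm, matching the stile x-width.


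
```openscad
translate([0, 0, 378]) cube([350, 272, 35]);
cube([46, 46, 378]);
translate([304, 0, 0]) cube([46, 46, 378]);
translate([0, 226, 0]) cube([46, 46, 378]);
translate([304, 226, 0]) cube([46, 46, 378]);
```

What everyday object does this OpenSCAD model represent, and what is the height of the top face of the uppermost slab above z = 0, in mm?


A stool. The seat height is 413 mm.

A 350×272×35 slab at z = 378 on four corner posts — a stool. The seat top is 378 + 35 = 413 mm.


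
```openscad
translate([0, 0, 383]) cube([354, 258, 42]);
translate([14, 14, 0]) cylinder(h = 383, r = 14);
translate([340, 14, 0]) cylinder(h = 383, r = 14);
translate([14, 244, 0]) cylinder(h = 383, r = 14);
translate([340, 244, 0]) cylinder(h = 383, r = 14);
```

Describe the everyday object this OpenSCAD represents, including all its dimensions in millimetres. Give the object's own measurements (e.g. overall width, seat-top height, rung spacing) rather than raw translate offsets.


A simple wooden stool: a rectangular seat 354 mm (x) by 258 mm (y), 42 mm thick, top face at z = 425 mm, on four round legs, each 28 mm in diameter. The legs rest on z = 0, each leg's axis is inset half a diameter from the nearest pair of seat edges (so the leg's bounding box is flush with the corner).


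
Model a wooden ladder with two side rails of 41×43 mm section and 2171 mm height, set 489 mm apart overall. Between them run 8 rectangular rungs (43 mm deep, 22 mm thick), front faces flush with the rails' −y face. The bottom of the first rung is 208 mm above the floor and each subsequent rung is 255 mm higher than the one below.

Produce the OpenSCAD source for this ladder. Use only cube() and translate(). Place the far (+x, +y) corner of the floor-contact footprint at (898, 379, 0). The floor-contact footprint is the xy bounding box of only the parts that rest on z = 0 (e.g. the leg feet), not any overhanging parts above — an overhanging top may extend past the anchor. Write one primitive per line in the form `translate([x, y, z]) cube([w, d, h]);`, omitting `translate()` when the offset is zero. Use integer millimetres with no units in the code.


translate([409, 336, 0]) cube([41, 43, 2171]);
translate([857, 336, 0]) cube([41, 43, 2171]);
translate([450, 336, 208]) cube([407, 43, 22]);
translate([450, 336, 463]) cube([407, 43, 22]);
translate([450, 336, 718]) cube([407, 43, 22]);
translate([450, 336, 973]) cube([407, 43, 22]);
translate([450, 336, 1228]) cube([407, 43, 22]);
translate([450, 336, 1483]) cube([407, 43, 22]);
translate([450, 336, 1738]) cube([407, 43, 22]);
translate([450, 336, 1993]) cube([407, 43, 22]);


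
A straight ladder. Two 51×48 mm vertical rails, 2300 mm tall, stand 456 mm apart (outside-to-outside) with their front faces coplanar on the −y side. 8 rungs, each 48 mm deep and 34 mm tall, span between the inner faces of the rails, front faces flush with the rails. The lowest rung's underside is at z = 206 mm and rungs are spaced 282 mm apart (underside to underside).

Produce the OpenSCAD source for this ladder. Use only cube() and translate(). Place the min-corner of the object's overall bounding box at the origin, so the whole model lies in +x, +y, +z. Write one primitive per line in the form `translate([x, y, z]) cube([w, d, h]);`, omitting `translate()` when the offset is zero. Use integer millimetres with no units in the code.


cube([51, 48, 2300]);
translate([405, 0, 0]) cube([51, 48, 2300]);
translate([51, 0, 206]) cube([354, 48, 34]);
translate([51, 0, 488]) cube([354, 48, 34]);
translate([51, 0, 770]) cube([354, 48, 34]);
translate([51, 0, 1052]) cube([354, 48, 34]);
translate([51, 0, 1334]) cube([354, 48, 34]);
translate([51, 0, 1616]) cube([354, 48, 34]);
translate([51, 0, 1898]) cube([354, 48, 34]);
translate([51, 0, 2180]) cube([354, 48, 34]);


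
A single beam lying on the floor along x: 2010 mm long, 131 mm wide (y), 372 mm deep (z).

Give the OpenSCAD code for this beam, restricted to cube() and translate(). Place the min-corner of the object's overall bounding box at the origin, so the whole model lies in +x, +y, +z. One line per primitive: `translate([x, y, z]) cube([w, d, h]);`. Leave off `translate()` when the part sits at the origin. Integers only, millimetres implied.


cube([2010, 131, 372]);


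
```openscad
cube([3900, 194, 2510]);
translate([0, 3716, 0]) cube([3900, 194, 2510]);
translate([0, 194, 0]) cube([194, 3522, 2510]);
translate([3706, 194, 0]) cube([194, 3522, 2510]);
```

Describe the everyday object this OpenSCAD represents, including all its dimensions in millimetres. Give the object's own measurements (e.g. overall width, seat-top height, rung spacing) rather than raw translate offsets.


The wall frame of a small rectangular building: four walls, each 2510 mm tall and 194 mm thick, enclosing a footprint 3900 mm (x) by 3910 mm (y) outside-to-outside, with no floor or roof. The front and back walls (the −y and +y sides) span the full width; the two side walls fit between them.


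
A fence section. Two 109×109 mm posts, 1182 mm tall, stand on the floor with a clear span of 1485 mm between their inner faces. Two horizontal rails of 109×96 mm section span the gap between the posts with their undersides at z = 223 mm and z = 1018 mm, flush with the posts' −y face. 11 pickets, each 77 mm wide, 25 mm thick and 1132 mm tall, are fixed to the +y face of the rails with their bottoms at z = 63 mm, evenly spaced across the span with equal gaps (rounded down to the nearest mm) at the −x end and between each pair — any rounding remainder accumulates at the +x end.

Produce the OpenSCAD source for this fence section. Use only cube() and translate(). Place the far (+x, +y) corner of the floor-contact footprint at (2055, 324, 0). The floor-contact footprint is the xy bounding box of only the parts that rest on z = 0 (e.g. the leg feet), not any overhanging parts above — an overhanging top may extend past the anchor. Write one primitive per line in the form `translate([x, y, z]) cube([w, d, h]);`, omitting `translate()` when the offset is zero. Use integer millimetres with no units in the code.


translate([352, 215, 0]) cube([109, 109, 1182]);
translate([1946, 215, 0]) cube([109, 109, 1182]);
translate([461, 215, 223]) cube([1485, 109, 96]);
translate([461, 215, 1018]) cube([1485, 109, 96]);
translate([514, 324, 63]) cube([77, 25, 1132]);
translate([644, 324, 63]) cube([77, 25, 1132]);
translate([774, 324, 63]) cube([77, 25, 1132]);
translate([904, 324, 63]) cube([77, 25, 1132]);
translate([1034, 324, 63]) cube([77, 25, 1132]);
translate([1164, 324, 63]) cube([77, 25, 1132]);
translate([1294, 324, 63]) cube([77, 25, 1132]);
translate([1424, 324, 63]) cube([77, 25, 1132]);
translate([1554, 324, 63]) cube([77, 25, 1132]);
translate([1684, 324, 63]) cube([77, 25, 1132]);
translate([1814, 324, 63]) cube([77, 25, 1132]);


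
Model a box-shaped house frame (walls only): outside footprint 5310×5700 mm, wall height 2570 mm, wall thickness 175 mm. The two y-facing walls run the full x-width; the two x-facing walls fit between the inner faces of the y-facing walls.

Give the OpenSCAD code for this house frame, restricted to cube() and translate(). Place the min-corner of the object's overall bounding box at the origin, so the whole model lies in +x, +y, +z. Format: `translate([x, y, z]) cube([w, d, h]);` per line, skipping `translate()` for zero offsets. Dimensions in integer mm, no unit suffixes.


cube([5310, 175, 2570]);
translate([0, 5525, 0]) cube([5310, 175, 2570]);
translate([0, 175, 0]) cube([175, 5350, 2570]);
translate([5135, 175, 0]) cube([175, 5350, 2570]);


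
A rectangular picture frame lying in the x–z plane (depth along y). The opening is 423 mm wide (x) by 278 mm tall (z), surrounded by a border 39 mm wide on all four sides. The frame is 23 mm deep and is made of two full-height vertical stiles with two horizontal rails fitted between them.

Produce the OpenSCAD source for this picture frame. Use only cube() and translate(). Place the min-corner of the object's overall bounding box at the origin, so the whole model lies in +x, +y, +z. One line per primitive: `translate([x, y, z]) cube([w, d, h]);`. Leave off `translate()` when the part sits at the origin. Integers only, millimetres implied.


cube([39, 23, 356]);
translate([462, 0, 0]) cube([39, 23, 356]);
translate([39, 0, 0]) cube([423, 23, 39]);
translate([39, 0, 317]) cube([423, 23, 39]);


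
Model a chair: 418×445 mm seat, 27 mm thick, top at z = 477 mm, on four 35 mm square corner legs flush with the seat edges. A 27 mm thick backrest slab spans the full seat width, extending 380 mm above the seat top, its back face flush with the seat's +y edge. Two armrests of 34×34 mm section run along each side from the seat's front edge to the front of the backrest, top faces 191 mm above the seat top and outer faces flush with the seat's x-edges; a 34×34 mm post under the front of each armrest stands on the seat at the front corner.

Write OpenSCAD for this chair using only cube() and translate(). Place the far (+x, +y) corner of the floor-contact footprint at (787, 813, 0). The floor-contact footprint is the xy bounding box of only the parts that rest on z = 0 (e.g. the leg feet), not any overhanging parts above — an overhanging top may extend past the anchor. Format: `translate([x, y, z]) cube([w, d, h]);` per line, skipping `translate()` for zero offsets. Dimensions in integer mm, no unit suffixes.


translate([369, 368, 450]) cube([418, 445, 27]);
translate([369, 368, 0]) cube([35, 35, 450]);
translate([752, 368, 0]) cube([35, 35, 450]);
translate([369, 778, 0]) cube([35, 35, 450]);
translate([752, 778, 0]) cube([35, 35, 450]);
translate([369, 786, 477]) cube([418, 27, 380]);
translate([369, 368, 634]) cube([34, 418, 34]);
translate([753, 368, 634]) cube([34, 418, 34]);
translate([369, 368, 477]) cube([34, 34, 157]);
translate([753, 368, 477]) cube([34, 34, 157]);


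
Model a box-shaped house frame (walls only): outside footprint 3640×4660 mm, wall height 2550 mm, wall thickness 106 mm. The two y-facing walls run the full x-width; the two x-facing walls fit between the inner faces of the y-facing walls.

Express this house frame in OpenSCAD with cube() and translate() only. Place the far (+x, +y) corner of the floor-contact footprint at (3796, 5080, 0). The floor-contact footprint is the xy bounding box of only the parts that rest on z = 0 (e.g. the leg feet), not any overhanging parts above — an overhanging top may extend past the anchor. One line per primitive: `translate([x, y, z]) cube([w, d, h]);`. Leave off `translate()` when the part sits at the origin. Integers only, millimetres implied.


translate([156, 420, 0]) cube([3640, 106, 2550]);
translate([156, 4974, 0]) cube([3640, 106, 2550]);
translate([156, 526, 0]) cube([106, 4448, 2550]);
translate([3690, 526, 0]) cube([106, 4448, 2550]);


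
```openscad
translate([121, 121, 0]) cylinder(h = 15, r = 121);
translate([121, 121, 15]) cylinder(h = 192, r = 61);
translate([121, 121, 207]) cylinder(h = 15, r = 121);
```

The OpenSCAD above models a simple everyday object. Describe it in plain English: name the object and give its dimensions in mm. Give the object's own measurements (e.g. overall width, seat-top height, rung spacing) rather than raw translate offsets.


A spool: two coaxial disc flanges of radius 121 mm and thickness 15 mm, joined by a core cylinder of radius 61 mm and height 192 mm. The lower flange rests on z = 0 and the three cylinders share a vertical axis.


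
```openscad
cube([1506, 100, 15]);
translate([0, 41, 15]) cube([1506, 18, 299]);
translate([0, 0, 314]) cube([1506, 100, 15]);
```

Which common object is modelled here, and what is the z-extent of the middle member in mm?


An I-beam. The web height is 299 mm.

Two wide flanges with a thin centred web — an I-beam. Overall 329 mm minus two 15 mm flanges gives a web of 329 − 2·15 = 299 mm.


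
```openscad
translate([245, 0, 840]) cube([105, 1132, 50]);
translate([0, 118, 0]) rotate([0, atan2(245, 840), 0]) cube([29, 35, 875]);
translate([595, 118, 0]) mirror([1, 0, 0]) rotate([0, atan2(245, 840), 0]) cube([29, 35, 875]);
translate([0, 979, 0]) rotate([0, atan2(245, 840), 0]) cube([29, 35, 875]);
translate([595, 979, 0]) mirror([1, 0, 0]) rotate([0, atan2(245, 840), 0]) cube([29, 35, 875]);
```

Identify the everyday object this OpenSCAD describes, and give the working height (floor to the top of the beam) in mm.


A sawhorse. The overall height is 890 mm.

A beam across two mirrored pairs of raked legs — a sawhorse. The beam's underside is at z = 840 (matching the legs' vertical rise in atan2(245, 840)) and the beam is 50 mm tall, so its top is at 840 + 50 = 890 mm. The raked legs top out at the beam's underside, so that is the highest point.


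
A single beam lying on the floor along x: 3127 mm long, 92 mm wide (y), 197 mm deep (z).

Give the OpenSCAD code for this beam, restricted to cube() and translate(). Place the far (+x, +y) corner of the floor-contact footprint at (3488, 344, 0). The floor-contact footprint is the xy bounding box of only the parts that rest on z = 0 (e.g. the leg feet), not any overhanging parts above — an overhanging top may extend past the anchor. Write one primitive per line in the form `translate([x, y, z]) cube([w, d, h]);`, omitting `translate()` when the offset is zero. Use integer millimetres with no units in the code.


translate([361, 252, 0]) cube([3127, 92, 197]);


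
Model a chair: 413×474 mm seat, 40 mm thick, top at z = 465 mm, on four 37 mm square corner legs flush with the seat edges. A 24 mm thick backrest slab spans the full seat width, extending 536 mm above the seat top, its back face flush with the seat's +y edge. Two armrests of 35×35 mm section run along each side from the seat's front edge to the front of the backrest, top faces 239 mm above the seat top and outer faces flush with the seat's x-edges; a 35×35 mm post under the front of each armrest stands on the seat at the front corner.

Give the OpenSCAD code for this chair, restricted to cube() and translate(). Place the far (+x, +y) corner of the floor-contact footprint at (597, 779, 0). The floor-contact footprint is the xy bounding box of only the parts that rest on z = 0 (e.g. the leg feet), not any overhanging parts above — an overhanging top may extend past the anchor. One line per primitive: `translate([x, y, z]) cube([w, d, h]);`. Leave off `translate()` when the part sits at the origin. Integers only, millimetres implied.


// leg_h = 465 - 40 = 425
// arm post h = 239 - 35 = 204
translate([184, 305, 425]) cube([413, 474, 40]);
translate([184, 305, 0]) cube([37, 37, 425]);
translate([560, 305, 0]) cube([37, 37, 425]);
translate([184, 742, 0]) cube([37, 37, 425]);
translate([560, 742, 0]) cube([37, 37, 425]);
translate([184, 755, 465]) cube([413, 24, 536]);
translate([184, 305, 669]) cube([35, 450, 35]);
translate([562, 305, 669]) cube([35, 450, 35]);
translate([184, 305, 465]) cube([35, 35, 204]);
translate([562, 305, 465]) cube([35, 35, 204]);


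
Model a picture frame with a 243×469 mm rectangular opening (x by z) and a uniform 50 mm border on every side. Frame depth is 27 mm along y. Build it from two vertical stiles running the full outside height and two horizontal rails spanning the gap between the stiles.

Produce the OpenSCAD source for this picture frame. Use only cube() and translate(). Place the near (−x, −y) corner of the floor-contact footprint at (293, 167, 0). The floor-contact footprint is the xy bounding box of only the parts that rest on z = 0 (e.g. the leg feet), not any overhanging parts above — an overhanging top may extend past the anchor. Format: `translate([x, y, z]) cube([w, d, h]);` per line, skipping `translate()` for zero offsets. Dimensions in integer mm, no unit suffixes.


translate([293, 167, 0]) cube([50, 27, 569]);
translate([586, 167, 0]) cube([50, 27, 569]);
translate([343, 167, 0]) cube([243, 27, 50]);
translate([343, 167, 519]) cube([243, 27, 50]);


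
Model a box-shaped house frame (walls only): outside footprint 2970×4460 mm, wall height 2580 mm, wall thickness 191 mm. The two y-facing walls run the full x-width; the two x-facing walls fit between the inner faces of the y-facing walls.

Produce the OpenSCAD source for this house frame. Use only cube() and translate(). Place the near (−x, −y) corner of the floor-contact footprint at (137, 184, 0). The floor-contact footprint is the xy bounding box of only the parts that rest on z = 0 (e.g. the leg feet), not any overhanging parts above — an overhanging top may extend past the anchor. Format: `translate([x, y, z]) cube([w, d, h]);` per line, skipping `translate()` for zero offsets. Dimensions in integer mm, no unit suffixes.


translate([137, 184, 0]) cube([2970, 191, 2580]);
translate([137, 4453, 0]) cube([2970, 191, 2580]);
translate([137, 375, 0]) cube([191, 4078, 2580]);
translate([2916, 375, 0]) cube([191, 4078, 2580]);


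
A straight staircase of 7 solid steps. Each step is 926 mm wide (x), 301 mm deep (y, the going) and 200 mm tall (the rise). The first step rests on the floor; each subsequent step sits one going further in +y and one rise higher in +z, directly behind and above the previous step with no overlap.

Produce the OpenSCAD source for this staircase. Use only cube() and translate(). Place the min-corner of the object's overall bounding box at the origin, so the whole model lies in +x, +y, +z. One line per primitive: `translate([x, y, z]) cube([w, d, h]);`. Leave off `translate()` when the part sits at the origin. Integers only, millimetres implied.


cube([926, 301, 200]);
translate([0, 301, 200]) cube([926, 301, 200]);
translate([0, 602, 400]) cube([926, 301, 200]);
translate([0, 903, 600]) cube([926, 301, 200]);
translate([0, 1204, 800]) cube([926, 301, 200]);
translate([0, 1505, 1000]) cube([926, 301, 200]);
translate([0, 1806, 1200]) cube([926, 301, 200]);


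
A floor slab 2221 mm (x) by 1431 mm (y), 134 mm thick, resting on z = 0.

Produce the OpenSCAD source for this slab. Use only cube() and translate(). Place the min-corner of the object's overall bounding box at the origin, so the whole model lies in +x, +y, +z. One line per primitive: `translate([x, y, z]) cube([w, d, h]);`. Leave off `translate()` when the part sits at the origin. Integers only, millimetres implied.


cube([2221, 1431, 134]);


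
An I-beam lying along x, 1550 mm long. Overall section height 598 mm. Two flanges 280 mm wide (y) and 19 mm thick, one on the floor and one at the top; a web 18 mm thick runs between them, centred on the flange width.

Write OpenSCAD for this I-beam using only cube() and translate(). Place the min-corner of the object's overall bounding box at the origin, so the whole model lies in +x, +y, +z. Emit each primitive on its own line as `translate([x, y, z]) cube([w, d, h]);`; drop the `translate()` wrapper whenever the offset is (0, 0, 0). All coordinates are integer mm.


cube([1550, 280, 19]);
translate([0, 131, 19]) cube([1550, 18, 560]);
translate([0, 0, 579]) cube([1550, 280, 19]);


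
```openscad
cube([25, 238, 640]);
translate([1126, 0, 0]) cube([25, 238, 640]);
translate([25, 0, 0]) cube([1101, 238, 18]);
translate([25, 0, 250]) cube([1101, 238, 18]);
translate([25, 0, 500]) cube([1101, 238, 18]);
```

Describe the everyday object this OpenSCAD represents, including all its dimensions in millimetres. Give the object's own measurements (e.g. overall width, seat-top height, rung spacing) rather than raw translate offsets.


An open bookshelf. Two side panels, each 25 mm thick, 238 mm deep and 640 mm tall, stand 1151 mm apart (outside-to-outside). Between them sit 3 shelves, each 18 mm thick and 238 mm deep, spanning the full gap between the sides. The bottom shelf rests on the floor (its underside at z = 0) and the clear gap between one shelf's top and the next shelf's underside is 232 mm.


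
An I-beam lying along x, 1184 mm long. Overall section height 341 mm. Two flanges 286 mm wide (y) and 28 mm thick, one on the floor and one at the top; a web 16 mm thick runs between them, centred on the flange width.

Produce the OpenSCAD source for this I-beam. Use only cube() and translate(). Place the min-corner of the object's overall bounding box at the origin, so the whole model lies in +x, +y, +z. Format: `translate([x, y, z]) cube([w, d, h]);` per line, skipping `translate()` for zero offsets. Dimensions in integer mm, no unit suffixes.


cube([1184, 286, 28]);
translate([0, 135, 28]) cube([1184, 16, 285]);
translate([0, 0, 313]) cube([1184, 286, 28]);
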